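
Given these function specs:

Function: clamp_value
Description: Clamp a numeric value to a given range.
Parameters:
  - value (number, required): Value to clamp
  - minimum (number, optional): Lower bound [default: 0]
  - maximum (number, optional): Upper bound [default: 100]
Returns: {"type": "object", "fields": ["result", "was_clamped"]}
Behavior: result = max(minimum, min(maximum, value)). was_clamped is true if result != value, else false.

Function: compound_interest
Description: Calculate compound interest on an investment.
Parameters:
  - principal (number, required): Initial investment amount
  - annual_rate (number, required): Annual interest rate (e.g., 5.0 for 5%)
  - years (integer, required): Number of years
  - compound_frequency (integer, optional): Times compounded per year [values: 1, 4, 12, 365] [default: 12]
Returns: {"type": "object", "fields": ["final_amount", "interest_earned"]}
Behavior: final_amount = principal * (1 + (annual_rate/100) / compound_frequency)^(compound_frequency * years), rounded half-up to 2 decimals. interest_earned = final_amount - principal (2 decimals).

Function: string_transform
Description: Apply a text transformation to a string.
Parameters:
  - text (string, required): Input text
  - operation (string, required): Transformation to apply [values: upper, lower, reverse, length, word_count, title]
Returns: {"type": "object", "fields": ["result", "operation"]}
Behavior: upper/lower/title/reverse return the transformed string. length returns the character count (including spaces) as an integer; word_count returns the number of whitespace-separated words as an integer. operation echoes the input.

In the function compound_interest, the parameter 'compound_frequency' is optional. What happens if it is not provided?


The compound_interest spec declares:
  - compound_frequency (integer, optional): Times compounded per year [values: 1, 4, 12, 365] [default: 12]
It defaults to 12


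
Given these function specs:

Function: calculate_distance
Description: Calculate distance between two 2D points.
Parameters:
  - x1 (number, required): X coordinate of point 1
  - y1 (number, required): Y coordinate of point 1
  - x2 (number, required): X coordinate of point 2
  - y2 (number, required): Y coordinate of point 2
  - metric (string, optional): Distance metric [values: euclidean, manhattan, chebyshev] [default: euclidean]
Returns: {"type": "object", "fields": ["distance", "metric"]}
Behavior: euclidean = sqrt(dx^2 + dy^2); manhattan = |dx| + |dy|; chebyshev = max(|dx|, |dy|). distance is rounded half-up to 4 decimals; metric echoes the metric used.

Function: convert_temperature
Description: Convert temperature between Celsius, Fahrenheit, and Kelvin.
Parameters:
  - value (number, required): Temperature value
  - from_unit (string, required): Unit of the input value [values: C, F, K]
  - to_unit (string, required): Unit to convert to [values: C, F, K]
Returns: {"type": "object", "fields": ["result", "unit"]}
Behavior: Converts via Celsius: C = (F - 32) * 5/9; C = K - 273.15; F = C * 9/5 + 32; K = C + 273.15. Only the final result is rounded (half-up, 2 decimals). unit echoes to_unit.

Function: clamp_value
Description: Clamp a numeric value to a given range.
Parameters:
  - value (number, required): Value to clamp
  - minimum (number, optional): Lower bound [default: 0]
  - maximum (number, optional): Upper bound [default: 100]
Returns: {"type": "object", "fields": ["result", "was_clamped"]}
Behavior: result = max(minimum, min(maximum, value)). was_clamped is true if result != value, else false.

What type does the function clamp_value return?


The clamp_value spec declares Returns: {"type": "object", "fields": ["result", "was_clamped"]}
Type:
object


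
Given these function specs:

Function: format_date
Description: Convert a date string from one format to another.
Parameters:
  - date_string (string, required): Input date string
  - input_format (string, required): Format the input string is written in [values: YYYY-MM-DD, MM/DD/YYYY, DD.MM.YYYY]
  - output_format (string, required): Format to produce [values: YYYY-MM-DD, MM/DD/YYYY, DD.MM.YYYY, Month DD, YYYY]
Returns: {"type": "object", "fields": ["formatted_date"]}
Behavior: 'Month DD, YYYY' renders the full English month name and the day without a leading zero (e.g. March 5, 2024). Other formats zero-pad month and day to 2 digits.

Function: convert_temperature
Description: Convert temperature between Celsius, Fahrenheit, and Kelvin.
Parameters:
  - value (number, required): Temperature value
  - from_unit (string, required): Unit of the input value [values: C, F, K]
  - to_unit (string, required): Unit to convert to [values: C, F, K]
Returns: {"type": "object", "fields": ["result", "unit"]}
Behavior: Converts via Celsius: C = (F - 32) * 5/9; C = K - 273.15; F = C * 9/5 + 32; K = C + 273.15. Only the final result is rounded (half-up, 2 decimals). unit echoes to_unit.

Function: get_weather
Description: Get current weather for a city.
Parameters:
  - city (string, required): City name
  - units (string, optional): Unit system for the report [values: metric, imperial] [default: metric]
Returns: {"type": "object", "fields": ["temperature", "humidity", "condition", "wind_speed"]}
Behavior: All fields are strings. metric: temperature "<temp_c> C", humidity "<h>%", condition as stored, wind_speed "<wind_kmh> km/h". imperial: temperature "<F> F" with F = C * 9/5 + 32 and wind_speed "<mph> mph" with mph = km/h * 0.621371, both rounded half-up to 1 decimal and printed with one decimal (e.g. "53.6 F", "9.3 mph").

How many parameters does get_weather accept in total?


Parameters of get_weather: city (required), units (optional)
Total:
2


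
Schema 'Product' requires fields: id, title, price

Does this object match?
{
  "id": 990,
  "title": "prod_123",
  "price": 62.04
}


Checking required fields... All present.
Valid - all required fields present


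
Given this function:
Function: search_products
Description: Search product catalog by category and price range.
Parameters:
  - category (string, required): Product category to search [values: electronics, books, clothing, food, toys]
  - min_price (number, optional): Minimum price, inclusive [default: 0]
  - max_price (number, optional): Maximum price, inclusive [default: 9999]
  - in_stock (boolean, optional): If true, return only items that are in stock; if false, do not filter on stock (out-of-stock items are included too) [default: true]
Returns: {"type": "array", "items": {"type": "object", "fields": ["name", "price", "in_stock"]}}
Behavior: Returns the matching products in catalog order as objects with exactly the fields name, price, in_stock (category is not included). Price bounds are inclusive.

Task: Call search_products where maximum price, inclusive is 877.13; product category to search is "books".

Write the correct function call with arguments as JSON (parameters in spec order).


Mapping each described value to its parameter name:
  'Maximum price, inclusive' -> max_price = 877.13
  'Product category to search' -> category = "books"
search_products({"category": "books", "max_price": 877.13})


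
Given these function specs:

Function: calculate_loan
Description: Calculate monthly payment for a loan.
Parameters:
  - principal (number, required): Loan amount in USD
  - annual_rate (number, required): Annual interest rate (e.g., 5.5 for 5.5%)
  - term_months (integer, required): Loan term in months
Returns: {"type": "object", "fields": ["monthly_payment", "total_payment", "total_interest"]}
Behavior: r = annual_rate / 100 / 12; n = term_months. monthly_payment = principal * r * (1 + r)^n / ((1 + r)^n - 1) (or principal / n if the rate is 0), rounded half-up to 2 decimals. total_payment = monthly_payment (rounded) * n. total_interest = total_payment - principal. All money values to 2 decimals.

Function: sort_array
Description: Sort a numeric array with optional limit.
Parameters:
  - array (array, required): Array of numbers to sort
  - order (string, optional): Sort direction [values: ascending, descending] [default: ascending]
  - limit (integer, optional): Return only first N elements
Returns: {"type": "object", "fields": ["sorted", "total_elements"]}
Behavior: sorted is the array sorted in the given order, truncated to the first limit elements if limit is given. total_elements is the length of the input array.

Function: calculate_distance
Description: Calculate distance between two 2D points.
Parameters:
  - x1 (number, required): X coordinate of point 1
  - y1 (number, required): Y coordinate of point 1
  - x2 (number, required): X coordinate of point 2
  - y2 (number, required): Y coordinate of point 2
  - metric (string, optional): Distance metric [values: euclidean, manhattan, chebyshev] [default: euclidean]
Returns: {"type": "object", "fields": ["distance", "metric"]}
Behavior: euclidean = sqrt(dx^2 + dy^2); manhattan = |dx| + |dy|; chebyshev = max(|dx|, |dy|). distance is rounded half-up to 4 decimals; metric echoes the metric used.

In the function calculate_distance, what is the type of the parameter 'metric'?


The calculate_distance spec declares:
  - metric (string, optional): Distance metric [values: euclidean, manhattan, chebyshev] [default: euclidean]
Type:
string


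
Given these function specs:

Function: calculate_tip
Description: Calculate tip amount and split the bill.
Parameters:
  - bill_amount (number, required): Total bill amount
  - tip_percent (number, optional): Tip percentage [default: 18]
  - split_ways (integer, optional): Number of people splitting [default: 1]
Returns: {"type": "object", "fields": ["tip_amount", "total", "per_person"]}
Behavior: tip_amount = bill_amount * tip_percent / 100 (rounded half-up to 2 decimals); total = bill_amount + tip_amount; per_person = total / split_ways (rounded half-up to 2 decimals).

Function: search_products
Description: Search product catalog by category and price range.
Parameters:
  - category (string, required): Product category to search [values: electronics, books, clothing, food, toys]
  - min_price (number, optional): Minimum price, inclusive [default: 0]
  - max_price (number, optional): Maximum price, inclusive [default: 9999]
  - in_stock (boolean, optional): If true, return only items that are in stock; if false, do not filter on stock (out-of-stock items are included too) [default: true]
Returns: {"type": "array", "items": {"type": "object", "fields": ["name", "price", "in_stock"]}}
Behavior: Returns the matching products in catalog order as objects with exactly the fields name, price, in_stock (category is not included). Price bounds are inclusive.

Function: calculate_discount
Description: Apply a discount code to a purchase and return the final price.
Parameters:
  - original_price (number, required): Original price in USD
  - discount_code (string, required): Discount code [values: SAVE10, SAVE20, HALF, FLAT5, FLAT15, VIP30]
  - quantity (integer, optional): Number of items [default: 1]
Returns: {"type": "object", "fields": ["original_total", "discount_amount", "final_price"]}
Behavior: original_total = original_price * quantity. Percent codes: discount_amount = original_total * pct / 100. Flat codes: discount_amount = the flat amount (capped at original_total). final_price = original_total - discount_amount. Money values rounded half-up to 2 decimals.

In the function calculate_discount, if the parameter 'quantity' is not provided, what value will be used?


The calculate_discount spec declares:
  - quantity (integer, optional): Number of items [default: 1]
Default:
1


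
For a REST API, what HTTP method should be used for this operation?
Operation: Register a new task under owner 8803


GET = read, POST = create, PUT = update/replace, DELETE = remove
This operation is a create.
POST


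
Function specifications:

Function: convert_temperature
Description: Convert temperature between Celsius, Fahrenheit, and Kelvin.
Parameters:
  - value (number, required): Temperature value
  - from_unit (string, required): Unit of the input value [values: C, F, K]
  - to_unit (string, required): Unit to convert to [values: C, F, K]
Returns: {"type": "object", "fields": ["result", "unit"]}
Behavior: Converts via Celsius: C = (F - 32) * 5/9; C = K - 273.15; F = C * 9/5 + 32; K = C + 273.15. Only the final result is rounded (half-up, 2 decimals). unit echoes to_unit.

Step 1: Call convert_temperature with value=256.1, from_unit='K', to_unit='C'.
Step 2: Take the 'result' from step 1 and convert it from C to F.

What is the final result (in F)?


Step 1: convert_temperature(value=256.1, from_unit=K, to_unit=C)
  To C: 256.1 - 273.15 = -17.05
  Target is C: -17.05
  Round to 2 decimals: -17.05
  -> result = -17.05 C
Step 2: convert_temperature(value=-17.05, from_unit=C, to_unit=F)
  Input already in C: -17.05
  To F: -17.05 * 9/5 + 32 = 1.31
  Round to 2 decimals: 1.31
  -> result = 1.31 F
1.31 F


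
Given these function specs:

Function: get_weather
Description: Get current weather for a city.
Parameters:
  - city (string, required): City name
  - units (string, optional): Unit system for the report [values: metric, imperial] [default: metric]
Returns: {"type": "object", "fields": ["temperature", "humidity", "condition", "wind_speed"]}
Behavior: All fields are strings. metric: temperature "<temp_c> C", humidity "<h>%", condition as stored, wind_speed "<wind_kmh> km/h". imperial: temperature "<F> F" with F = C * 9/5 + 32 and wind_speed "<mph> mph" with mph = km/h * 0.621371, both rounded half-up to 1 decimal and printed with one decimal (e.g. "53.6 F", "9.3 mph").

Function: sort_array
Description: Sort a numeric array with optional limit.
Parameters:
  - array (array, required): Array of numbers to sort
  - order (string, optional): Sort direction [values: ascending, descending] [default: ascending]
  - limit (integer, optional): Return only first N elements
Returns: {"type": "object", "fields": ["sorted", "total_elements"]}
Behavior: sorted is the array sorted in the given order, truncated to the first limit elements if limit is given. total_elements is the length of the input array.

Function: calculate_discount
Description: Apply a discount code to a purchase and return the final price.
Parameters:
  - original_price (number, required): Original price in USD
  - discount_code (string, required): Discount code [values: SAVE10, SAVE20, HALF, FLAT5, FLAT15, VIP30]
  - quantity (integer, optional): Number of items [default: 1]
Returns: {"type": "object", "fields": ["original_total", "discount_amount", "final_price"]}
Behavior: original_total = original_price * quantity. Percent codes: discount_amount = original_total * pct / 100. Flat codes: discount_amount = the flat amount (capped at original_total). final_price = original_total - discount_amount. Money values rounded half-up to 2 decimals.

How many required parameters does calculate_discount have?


Parameters of calculate_discount: original_price (required), discount_code (required), quantity (optional)
Required count:
2


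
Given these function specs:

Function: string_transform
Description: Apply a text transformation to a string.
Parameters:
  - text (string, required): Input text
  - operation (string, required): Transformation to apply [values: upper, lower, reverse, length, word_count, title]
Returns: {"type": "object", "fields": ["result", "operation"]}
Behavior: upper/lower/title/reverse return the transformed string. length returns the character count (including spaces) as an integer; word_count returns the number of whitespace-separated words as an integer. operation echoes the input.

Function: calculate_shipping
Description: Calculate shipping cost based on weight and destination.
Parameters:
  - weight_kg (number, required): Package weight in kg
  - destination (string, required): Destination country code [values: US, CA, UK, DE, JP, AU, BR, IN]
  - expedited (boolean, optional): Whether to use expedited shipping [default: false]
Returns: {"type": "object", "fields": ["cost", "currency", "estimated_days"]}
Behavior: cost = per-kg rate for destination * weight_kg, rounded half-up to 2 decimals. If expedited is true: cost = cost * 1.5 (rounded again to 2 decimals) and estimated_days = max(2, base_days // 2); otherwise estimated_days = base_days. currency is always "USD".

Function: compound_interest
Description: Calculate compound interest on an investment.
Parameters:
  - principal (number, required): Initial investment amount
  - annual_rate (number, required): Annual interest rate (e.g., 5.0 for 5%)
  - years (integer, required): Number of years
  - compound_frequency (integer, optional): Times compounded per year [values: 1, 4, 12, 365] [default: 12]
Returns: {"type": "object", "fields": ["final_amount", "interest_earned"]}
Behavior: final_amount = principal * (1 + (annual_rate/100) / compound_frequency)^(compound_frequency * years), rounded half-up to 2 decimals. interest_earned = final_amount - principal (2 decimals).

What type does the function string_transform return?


The string_transform spec declares Returns: {"type": "object", "fields": ["result", "operation"]}
Type:
object


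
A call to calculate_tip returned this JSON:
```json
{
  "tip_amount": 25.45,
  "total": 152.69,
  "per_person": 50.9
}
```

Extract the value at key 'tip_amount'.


25.45


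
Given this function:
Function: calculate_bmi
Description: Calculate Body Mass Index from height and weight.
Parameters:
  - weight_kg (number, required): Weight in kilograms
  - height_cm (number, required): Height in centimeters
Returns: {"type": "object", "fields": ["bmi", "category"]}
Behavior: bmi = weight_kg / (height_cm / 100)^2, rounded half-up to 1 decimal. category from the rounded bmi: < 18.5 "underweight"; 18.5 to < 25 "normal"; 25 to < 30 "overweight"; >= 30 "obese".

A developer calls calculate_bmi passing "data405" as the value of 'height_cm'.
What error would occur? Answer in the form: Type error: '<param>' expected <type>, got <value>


Spec: 'height_cm' is declared as number; "data405" is a string.
Type error: 'height_cm' expected number, got "data405"


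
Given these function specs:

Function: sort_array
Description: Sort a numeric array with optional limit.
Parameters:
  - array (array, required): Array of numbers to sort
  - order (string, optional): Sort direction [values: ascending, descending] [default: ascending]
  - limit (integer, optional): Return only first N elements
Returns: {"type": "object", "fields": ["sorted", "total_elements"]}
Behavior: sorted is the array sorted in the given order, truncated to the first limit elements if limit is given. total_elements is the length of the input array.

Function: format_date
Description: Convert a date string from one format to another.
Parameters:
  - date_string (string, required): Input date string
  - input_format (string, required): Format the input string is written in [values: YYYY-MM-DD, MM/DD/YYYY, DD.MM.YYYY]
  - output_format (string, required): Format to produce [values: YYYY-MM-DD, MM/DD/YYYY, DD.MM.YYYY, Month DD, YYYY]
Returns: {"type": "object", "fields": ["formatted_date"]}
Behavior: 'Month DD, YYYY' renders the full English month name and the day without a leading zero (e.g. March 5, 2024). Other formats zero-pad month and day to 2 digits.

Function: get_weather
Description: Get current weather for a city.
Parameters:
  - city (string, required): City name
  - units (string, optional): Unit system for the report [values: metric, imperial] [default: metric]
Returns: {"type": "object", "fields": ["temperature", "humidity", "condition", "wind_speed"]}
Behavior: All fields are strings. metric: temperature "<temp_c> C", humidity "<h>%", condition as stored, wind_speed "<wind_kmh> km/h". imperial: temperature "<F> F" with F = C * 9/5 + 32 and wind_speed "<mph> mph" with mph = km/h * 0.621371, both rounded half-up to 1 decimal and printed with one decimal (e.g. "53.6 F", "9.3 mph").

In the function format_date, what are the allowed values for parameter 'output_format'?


The format_date spec declares:
  - output_format (string, required): Format to produce [values: YYYY-MM-DD, MM/DD/YYYY, DD.MM.YYYY, Month DD, YYYY]
Allowed values:
YYYY-MM-DD, MM/DD/YYYY, DD.MM.YYYY, Month DD, YYYY


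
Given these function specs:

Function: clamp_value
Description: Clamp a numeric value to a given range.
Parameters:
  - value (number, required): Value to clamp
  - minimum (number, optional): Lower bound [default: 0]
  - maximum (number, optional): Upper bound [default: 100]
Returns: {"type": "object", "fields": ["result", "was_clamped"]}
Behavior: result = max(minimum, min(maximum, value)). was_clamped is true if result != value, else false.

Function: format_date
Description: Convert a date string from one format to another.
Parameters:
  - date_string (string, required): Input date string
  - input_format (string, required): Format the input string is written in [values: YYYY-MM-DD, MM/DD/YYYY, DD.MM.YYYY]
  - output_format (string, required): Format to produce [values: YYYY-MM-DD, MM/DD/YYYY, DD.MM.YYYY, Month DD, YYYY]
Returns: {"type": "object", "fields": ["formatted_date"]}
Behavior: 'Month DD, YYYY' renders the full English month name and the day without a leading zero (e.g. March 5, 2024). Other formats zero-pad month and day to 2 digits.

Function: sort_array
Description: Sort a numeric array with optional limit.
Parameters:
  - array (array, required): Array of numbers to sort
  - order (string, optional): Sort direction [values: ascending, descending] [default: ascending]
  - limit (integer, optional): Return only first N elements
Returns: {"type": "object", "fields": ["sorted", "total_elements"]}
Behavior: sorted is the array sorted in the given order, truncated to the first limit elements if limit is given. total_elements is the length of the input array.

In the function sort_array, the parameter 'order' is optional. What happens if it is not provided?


The sort_array spec declares:
  - order (string, optional): Sort direction [values: ascending, descending] [default: ascending]
It defaults to ascending


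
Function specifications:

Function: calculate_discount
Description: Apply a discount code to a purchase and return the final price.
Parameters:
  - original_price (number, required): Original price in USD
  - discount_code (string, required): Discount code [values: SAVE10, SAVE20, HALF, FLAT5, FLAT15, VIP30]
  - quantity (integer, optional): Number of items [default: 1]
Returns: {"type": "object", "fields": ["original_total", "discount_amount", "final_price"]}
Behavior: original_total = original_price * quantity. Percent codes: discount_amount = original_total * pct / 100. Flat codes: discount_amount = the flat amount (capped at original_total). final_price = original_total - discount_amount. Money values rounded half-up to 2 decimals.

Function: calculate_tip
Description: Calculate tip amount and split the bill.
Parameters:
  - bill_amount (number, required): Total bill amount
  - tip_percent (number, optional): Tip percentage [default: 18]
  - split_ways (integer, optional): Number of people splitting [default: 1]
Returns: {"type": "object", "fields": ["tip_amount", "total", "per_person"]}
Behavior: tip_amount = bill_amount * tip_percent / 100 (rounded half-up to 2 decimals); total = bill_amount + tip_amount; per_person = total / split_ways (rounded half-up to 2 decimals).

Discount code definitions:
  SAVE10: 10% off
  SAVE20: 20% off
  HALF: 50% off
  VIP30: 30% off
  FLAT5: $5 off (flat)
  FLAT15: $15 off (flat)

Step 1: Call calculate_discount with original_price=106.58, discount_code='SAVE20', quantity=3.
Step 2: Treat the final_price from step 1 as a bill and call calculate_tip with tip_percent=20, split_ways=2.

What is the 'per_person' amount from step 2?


Step 1: calculate_discount(original_price=106.58, discount_code=SAVE20, quantity=3)
  original_total = 106.58 * 3 = 319.74
  SAVE20 = 20% off: discount_amount = 319.74 * 20/100 = 63.948 -> 63.95
  final_price = 319.74 - 63.95 = 255.79
  -> final_price = 255.79
Step 2: calculate_tip(bill_amount=255.79, tip_percent=20, split_ways=2)
  tip_amount = 255.79 * 20/100 = 51.158 -> 51.16
  total = 255.79 + 51.16 = 306.95
  per_person = 306.95 / 2 = 153.475 -> 153.48
  -> per_person = 153.48
$153.48


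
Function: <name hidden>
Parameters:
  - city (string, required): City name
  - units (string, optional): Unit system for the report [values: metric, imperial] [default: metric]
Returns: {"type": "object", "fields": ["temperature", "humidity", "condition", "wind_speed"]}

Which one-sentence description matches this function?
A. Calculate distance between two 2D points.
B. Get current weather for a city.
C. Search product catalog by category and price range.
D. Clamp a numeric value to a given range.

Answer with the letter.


Parameters city, units and return ["temperature", "humidity", "condition", "wind_speed"] fit: Get current weather for a city.
B


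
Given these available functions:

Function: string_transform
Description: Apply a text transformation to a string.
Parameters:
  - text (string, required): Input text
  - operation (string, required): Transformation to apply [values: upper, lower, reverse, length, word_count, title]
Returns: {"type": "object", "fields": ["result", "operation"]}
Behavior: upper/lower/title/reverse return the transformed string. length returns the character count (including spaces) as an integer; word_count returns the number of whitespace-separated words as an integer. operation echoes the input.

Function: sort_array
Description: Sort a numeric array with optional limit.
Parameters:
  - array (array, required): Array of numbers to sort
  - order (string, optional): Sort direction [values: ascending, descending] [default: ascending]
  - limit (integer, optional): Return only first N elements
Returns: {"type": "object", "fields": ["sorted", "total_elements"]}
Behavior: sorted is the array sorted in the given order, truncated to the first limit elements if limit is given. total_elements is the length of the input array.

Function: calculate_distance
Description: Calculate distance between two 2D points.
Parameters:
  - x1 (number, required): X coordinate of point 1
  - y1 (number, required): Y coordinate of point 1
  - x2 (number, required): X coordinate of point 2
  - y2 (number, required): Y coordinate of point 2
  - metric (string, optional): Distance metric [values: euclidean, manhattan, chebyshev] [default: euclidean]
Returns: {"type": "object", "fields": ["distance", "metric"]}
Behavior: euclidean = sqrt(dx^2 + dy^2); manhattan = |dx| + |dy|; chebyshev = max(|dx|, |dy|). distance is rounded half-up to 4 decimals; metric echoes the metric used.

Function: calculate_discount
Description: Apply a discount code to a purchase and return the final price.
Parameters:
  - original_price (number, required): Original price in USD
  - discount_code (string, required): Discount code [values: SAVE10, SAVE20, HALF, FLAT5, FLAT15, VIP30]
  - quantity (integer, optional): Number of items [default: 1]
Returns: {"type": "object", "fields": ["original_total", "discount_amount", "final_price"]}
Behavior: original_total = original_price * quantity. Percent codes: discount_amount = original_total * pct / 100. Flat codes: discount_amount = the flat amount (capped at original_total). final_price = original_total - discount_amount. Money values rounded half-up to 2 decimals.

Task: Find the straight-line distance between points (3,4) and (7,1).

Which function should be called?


The task needs a function whose description is: Calculate distance between two 2D points.
calculate_distance


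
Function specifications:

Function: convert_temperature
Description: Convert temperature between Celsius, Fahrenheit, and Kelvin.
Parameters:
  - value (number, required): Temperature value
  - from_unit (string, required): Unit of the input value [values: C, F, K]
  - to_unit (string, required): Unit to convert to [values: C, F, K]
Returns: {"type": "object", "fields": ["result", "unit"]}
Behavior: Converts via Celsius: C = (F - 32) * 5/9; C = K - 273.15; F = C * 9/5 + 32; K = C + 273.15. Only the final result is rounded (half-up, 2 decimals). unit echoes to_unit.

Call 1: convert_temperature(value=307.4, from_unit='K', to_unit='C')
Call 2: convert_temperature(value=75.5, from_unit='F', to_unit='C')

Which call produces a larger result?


Call 1:
  To C: 307.4 - 273.15 = 34.25
  Target is C: 34.25
  Round to 2 decimals: 34.25
  -> 34.25 C
Call 2:
  To C: (75.5 - 32) * 5/9 = 24.166667
  Target is C: 24.166667
  Round to 2 decimals: 24.17
  -> 24.17 C
Call 1 (34.25 C)


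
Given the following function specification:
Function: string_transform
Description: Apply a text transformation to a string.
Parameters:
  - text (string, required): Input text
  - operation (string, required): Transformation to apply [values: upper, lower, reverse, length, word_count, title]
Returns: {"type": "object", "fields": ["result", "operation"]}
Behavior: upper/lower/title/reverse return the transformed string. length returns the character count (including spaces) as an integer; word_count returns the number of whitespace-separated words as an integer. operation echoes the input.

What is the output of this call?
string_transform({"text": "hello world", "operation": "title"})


title('hello world') = 'Hello World'
Output:
{"result": "Hello World", "operation": "title"}


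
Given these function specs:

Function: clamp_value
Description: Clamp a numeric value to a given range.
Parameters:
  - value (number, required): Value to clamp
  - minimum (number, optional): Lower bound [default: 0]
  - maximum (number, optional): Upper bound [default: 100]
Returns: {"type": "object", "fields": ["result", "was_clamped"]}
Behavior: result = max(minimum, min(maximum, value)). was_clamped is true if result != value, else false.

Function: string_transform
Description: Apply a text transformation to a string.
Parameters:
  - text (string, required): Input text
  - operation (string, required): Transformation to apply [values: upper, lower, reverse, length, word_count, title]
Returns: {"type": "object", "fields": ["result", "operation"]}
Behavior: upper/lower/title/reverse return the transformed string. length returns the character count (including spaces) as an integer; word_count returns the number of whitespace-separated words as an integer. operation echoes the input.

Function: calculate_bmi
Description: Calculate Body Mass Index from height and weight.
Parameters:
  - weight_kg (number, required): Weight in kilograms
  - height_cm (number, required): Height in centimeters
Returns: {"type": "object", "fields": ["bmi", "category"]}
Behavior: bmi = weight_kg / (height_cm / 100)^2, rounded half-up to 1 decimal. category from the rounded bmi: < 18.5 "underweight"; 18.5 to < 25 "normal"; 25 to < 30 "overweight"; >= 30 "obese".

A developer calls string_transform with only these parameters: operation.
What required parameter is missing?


Required parameters: text, operation
Provided: operation
Missing: text
text


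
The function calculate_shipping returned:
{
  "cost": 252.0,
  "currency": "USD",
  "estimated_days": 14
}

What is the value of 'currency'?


USD


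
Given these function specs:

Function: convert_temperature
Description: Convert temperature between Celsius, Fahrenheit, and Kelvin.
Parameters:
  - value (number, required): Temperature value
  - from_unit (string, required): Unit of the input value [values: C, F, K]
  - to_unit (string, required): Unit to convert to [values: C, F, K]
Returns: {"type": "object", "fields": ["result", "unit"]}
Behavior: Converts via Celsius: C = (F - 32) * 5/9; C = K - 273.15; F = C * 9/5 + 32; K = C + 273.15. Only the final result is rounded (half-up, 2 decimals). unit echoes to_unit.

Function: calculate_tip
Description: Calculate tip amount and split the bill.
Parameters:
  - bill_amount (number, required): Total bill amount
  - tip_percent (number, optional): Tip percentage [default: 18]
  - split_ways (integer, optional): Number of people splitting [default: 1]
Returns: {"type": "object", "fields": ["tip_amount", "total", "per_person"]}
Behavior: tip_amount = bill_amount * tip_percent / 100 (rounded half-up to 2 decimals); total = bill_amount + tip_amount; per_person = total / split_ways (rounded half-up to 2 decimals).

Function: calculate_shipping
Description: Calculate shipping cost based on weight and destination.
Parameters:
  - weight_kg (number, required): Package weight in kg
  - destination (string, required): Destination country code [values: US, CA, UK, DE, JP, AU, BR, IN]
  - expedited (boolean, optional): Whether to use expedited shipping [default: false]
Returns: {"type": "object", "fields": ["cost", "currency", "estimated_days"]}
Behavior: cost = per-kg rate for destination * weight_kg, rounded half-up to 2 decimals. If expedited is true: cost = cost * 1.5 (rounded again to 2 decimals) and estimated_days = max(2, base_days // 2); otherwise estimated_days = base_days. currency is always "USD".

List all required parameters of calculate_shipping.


Parameters of calculate_shipping and their required/optional flag:
  weight_kg: required
  destination: required
  expedited: optional
destination, weight_kg


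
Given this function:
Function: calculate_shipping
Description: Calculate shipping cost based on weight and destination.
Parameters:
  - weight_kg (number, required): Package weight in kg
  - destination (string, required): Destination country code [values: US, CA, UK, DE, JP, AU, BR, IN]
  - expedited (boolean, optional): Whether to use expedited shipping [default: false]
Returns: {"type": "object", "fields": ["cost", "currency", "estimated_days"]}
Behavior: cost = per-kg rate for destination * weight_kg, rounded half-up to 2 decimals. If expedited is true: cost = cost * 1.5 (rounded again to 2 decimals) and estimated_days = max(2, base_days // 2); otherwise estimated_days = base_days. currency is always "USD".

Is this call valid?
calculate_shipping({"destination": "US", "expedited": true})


Checking required parameters...
Missing required parameter: weight_kg
Invalid - missing required parameter 'weight_kg'


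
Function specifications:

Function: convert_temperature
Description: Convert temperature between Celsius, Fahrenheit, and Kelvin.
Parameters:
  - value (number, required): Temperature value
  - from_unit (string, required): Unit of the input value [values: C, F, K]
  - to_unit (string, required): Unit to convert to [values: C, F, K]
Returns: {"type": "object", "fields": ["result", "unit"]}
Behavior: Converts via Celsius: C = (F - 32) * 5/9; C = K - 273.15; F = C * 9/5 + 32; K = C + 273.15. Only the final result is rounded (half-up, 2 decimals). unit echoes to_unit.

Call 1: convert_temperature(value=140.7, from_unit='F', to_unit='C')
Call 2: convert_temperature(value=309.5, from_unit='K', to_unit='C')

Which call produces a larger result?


Call 1:
  To C: (140.7 - 32) * 5/9 = 60.388889
  Target is C: 60.388889
  Round to 2 decimals: 60.39
  -> 60.39 C
Call 2:
  To C: 309.5 - 273.15 = 36.35
  Target is C: 36.35
  Round to 2 decimals: 36.35
  -> 36.35 C
Call 1 (60.39 C)


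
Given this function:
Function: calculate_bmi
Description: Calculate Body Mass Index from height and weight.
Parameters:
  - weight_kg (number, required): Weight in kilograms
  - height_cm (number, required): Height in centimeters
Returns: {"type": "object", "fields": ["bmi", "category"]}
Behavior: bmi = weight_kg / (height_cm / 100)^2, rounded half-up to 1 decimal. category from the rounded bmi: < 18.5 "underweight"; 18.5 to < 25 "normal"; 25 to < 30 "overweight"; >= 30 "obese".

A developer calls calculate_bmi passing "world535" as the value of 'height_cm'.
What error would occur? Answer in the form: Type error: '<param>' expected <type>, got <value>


Spec: 'height_cm' is declared as number; "world535" is a string.
Type error: 'height_cm' expected number, got "world535"


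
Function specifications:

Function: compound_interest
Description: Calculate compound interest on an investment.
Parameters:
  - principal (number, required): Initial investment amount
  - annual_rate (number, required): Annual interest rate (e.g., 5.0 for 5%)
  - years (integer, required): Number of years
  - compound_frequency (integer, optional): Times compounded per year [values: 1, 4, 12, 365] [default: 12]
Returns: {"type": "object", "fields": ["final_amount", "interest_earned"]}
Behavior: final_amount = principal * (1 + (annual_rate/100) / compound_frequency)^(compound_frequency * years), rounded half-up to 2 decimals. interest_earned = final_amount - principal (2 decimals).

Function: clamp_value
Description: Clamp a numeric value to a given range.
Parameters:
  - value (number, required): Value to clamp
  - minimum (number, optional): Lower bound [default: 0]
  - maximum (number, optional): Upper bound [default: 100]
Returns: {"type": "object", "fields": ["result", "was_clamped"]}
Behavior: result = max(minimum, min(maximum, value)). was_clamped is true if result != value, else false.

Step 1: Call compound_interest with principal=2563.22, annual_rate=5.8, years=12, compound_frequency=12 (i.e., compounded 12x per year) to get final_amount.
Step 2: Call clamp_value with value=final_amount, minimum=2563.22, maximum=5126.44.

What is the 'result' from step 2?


Step 1: compound_interest
  rate per period = 5.8/100/12 = 0.004833333333 (keep full precision); periods = 12 * 12 = 144
  (1 + 0.004833333333)^144 = 2.00235382
  final_amount = 2563.22 * 2.00235382 = 5132.473367 -> 5132.47
  interest_earned = 5132.47 - 2563.22 = 2569.25
  -> final_amount = 5132.47
Step 2: clamp_value(value=5132.47, minimum=2563.22, maximum=5126.44)
  result = max(2563.22, min(5126.44, 5132.47)) = max(2563.22, 5126.44) = 5126.44
  was_clamped = (5126.44 != 5132.47) = true
  -> result = 5126.44
5126.44


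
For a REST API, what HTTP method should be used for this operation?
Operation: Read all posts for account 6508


GET = read, POST = create, PUT = update/replace, DELETE = remove
This operation is a read.
GET


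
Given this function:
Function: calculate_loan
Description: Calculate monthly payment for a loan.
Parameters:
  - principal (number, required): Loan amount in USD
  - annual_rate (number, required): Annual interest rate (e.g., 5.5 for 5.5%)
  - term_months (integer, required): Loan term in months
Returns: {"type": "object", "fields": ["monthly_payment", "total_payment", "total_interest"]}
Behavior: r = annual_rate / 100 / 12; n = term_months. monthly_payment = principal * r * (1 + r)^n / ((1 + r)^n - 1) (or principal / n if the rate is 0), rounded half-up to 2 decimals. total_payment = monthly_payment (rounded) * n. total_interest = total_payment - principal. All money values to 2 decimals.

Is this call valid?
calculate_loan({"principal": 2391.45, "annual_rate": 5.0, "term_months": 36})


Checking all required parameters present and types match... All valid.
Valid


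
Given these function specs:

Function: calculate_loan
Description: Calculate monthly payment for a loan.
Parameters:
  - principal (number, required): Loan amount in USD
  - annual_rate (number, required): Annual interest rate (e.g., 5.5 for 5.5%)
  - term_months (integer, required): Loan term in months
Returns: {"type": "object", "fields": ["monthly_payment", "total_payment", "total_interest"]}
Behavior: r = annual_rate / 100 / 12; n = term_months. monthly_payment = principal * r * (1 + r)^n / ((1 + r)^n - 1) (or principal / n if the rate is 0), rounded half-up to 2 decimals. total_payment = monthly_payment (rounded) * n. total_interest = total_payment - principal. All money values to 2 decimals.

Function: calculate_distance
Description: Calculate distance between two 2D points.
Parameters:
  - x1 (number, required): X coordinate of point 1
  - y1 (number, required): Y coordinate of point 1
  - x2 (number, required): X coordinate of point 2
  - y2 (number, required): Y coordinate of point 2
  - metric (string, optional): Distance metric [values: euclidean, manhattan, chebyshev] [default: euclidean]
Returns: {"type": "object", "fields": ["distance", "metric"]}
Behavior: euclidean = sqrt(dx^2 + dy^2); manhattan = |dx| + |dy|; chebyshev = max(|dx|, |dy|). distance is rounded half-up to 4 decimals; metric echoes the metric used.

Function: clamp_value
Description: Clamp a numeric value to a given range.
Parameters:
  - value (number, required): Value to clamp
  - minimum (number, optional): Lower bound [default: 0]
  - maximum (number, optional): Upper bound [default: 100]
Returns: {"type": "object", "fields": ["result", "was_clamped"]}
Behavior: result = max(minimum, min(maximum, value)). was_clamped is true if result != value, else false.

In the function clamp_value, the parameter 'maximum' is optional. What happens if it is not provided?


The clamp_value spec declares:
  - maximum (number, optional): Upper bound [default: 100]
It defaults to 100
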